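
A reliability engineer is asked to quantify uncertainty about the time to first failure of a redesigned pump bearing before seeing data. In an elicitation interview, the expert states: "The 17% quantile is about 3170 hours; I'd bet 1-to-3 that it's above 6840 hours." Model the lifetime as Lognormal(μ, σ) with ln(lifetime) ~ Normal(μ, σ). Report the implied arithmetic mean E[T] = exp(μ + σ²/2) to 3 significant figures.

E[T] ≈ 5560 hours

If T ~ Lognormal(μ,σ) then ln T ~ Normal(μ,σ), so the p-quantile of ln T is μ + z_p·σ.
ln(3170) = 8.061 and ln(6840) = 8.831; z_{0.17} = -0.9542, z_{0.75} = 0.6745.
σ = (8.831 − 8.061)/(0.6745 − (-0.9542)) = 0.472.
μ = 8.061 − (-0.9542)·0.472 = 8.512.
E[T] = exp(μ + σ²/2) = exp(8.512 + 0.1115) = 5560 hours.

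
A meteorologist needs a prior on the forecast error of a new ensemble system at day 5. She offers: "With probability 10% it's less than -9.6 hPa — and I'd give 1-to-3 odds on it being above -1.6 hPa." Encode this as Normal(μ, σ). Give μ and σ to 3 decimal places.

For Normal(μ,σ), the p-quantile is μ + z_p·σ. Here z_{0.1} = -1.282, z_{0.75} = 0.6745.
So -9.6 = μ − 1.282σ and -1.6 = μ + 0.6745σ.
Subtracting: σ = (-1.6 − -9.6)/(0.6745 − (-1.282)) = 4.090.
Then μ = -9.6 − (-1.282)·4.090 = -4.359.

μ = -4.359, σ = 4.090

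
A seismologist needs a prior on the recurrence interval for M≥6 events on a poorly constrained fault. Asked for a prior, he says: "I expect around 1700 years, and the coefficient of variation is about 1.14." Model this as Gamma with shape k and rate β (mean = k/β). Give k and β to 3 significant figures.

For Gamma(k, rate β): mean = k/β, variance = k/β², so CV = 1/√k.
CV = 1.14, hence k = 1/CV² = 0.769.
Then β = k/mean = 0.769/1700 = 0.000453.

k ≈ 0.769, β ≈ 0.000453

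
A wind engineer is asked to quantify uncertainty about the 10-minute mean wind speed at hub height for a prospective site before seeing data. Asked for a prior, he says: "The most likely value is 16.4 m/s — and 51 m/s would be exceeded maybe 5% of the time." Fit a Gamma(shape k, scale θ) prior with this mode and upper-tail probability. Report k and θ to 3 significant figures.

k ≈ 3.05, θ ≈ 8.01

Gamma(k,θ) with k>1 has mode (k−1)θ, so θ = 16.4/(k−1).
Need P(X < 51) = 0.95 with θ tied to k this way. Start at k = 2, θ = 16.4: P(X<51) ≈ 0.817.
Too low — raise k to concentrate. Iterating converges to k ≈ 3.05.
Then θ = 16.4/(3.05−1) ≈ 8.01.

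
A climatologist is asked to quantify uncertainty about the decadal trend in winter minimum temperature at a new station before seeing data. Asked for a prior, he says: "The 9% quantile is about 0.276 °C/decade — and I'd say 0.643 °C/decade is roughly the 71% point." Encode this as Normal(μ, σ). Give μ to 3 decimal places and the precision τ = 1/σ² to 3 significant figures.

μ = 0.536, τ = 26.6

For Normal(μ,σ), the p-quantile is μ + z_p·σ. Here z_{0.09} = -1.341, z_{0.71} = 0.5534.
So 0.276 = μ − 1.341σ and 0.643 = μ + 0.5534σ.
Subtracting: σ = (0.643 − 0.276)/(0.5534 − (-1.341)) = 0.194.
Then μ = 0.276 − (-1.341)·0.194 = 0.536.
Precision τ = 1/σ² = 1/0.1938² = 26.6.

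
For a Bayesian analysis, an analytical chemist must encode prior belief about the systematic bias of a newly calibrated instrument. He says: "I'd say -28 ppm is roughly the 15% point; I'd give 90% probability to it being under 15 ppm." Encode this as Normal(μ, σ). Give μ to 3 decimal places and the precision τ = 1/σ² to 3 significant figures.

The p-quantile of Normal(μ,σ) is μ + z_p·σ, with z_{0.15} = -1.036 and z_{0.9} = 1.282.
Eliminate σ: μ = (z₂·x₁ − z₁·x₂)/(z₂ − z₁) = (1.282·-28 − (-1.036)·15)/2.318 = -8.774.
Then σ = (x₂ − x₁)/(z₂ − z₁) = (15 − -28)/2.318 = 18.551.
Precision τ = 1/σ² = 1/18.55² = 0.00291.

μ = -8.774, τ = 0.00291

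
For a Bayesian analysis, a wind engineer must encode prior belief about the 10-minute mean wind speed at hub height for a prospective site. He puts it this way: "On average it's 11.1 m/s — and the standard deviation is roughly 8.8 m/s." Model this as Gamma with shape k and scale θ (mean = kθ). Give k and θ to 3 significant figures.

k ≈ 1.59, θ ≈ 6.98

For Gamma(k, scale θ): mean = kθ, variance = kθ², so CV = 1/√k.
CV = SD/mean = 8.8/11.1 = 0.7928, hence k = 1/CV² = 1.59.
Then θ = mean/k = 11.1/1.59 = 6.98.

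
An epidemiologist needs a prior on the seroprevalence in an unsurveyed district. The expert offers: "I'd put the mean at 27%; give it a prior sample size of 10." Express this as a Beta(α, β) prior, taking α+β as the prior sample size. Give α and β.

α = 2.7, β = 7.3

Under the effective-sample-size interpretation, Beta(α, β) has prior mean α/(α+β) and prior sample size α+β.
So α+β = 10 and α/(α+β) = 0.27, giving α = 0.27·10 = 2.7 and β = 10 − 2.7 = 7.3.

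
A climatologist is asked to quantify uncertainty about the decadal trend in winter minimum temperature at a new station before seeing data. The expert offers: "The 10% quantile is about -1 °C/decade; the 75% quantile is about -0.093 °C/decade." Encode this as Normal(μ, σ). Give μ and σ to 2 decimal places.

For Normal(μ,σ), the p-quantile is μ + z_p·σ. Here z_{0.1} = -1.282, z_{0.75} = 0.6745.
So -1 = μ − 1.282σ and -0.093 = μ + 0.6745σ.
Subtracting: σ = (-0.093 − -1)/(0.6745 − (-1.282)) = 0.46.
Then μ = -1 − (-1.282)·0.46 = -0.41.

μ = -0.41, σ = 0.46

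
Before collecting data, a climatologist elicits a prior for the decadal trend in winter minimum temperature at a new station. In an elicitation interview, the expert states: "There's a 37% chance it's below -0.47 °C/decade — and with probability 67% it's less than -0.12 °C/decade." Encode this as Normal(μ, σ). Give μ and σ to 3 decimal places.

μ = -0.320, σ = 0.454

For Normal(μ,σ), the p-quantile is μ + z_p·σ. Here z_{0.37} = -0.3319, z_{0.67} = 0.4399.
So -0.47 = μ − 0.3319σ and -0.12 = μ + 0.4399σ.
Subtracting: σ = (-0.12 − -0.47)/(0.4399 − (-0.3319)) = 0.454.
Then μ = -0.47 − (-0.3319)·0.454 = -0.320.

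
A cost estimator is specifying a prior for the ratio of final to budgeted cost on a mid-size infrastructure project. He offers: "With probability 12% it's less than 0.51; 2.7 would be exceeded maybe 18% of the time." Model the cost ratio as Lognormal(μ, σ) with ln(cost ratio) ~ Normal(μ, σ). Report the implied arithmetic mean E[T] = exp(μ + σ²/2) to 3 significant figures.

If T ~ Lognormal(μ,σ) then ln T ~ Normal(μ,σ), so the p-quantile of ln T is μ + z_p·σ.
ln(0.51) = -0.6733 and ln(2.7) = 0.9933; z_{0.12} = -1.175, z_{0.82} = 0.9154.
σ = (0.9933 − -0.6733)/(0.9154 − (-1.175)) = 0.797.
μ = -0.6733 − (-1.175)·0.797 = 0.263.
E[T] = exp(μ + σ²/2) = exp(0.263 + 0.3178) = 1.79.

E[T] ≈ 1.79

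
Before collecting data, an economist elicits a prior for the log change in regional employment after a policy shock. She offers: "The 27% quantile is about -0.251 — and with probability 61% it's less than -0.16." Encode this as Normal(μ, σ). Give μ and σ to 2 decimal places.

μ = -0.19, σ = 0.10

The p-quantile of Normal(μ,σ) is μ + z_p·σ, with z_{0.27} = -0.6128 and z_{0.61} = 0.2793.
Eliminate σ: μ = (z₂·x₁ − z₁·x₂)/(z₂ − z₁) = (0.2793·-0.251 − (-0.6128)·-0.16)/0.8921 = -0.19.
Then σ = (x₂ − x₁)/(z₂ − z₁) = (-0.16 − -0.251)/0.8921 = 0.10.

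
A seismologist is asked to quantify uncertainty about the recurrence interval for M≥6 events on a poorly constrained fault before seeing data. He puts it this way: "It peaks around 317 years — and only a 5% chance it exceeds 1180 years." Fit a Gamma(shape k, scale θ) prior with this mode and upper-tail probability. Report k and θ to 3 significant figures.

k ≈ 2.48, θ ≈ 215

Gamma(k,θ) with k>1 has mode (k−1)θ, so θ = 317/(k−1).
Need P(X < 1180) = 0.95 with θ tied to k this way. Start at k = 2, θ = 317: P(X<1180) ≈ 0.886.
Too low — raise k to concentrate. Iterating converges to k ≈ 2.48.
Then θ = 317/(2.48−1) ≈ 215.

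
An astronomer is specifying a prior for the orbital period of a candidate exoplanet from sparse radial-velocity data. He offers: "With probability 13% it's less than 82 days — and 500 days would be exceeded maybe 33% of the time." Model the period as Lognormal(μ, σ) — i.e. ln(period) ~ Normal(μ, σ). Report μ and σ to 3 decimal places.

If T ~ Lognormal(μ,σ) then ln T ~ Normal(μ,σ), so the p-quantile of ln T is μ + z_p·σ.
ln(82) = 4.407 and ln(500) = 6.215; z_{0.13} = -1.126, z_{0.67} = 0.4399.
σ = (6.215 − 4.407)/(0.4399 − (-1.126)) = 1.154.
μ = 4.407 − (-1.126)·1.154 = 5.707.

μ ≈ 5.707, σ ≈ 1.154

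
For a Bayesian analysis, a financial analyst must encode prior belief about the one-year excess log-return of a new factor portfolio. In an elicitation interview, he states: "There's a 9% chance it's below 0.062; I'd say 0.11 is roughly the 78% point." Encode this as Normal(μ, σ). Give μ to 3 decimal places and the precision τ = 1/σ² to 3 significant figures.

The p-quantile of Normal(μ,σ) is μ + z_p·σ, with z_{0.09} = -1.341 and z_{0.78} = 0.7722.
Eliminate σ: μ = (z₂·x₁ − z₁·x₂)/(z₂ − z₁) = (0.7722·0.062 − (-1.341)·0.11)/2.113 = 0.092.
Then σ = (x₂ − x₁)/(z₂ − z₁) = (0.11 − 0.062)/2.113 = 0.023.
Precision τ = 1/σ² = 1/0.02272² = 1940.

μ = 0.092, τ = 1940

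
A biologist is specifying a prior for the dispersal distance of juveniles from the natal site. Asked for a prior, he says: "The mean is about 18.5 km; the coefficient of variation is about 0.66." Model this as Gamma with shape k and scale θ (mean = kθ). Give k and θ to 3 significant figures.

For Gamma(k, scale θ): mean = kθ, variance = kθ², so CV = 1/√k.
CV = 0.66, hence k = 1/CV² = 2.3.
Then θ = mean/k = 18.5/2.3 = 8.06.

k ≈ 2.3, θ ≈ 8.06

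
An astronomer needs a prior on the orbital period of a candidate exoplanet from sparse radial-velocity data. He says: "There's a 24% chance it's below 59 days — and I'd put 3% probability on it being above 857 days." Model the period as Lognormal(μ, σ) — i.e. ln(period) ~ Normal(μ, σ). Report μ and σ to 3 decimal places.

μ ≈ 4.808, σ ≈ 1.034

If T ~ Lognormal(μ,σ) then ln T ~ Normal(μ,σ), so the p-quantile of ln T is μ + z_p·σ.
ln(59) = 4.078 and ln(857) = 6.753; z_{0.24} = -0.7063, z_{0.97} = 1.881.
σ = (6.753 − 4.078)/(1.881 − (-0.7063)) = 1.034.
μ = 4.078 − (-0.7063)·1.034 = 4.808.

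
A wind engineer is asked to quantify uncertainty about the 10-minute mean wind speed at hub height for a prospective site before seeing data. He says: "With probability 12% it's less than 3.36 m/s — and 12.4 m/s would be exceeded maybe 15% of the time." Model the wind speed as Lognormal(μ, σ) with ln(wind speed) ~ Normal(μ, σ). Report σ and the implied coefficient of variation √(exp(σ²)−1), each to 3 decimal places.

σ ≈ 0.590, CV ≈ 0.646

If T ~ Lognormal(μ,σ) then ln T ~ Normal(μ,σ), so the p-quantile of ln T is μ + z_p·σ.
ln(3.36) = 1.212 and ln(12.4) = 2.518; z_{0.12} = -1.175, z_{0.85} = 1.036.
σ = (2.518 − 1.212)/(1.036 − (-1.175)) = 0.590.
μ = 1.212 − (-1.175)·0.590 = 1.906.
CV = √(exp(σ²)−1) = √(exp(0.3486)−1) = 0.646.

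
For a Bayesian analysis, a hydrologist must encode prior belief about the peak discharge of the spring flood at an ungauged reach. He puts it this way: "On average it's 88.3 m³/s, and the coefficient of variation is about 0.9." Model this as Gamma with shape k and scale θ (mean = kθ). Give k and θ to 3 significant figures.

k ≈ 1.23, θ ≈ 71.5

For Gamma(k, scale θ): mean = kθ, variance = kθ², so CV = 1/√k.
CV = 0.9, hence k = 1/CV² = 1.23.
Then θ = mean/k = 88.3/1.23 = 71.5.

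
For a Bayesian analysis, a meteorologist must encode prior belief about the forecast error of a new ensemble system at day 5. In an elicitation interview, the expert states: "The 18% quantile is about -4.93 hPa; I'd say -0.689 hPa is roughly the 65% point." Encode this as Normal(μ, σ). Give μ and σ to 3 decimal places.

The p-quantile of Normal(μ,σ) is μ + z_p·σ, with z_{0.18} = -0.9154 and z_{0.65} = 0.3853.
Eliminate σ: μ = (z₂·x₁ − z₁·x₂)/(z₂ − z₁) = (0.3853·-4.93 − (-0.9154)·-0.689)/1.301 = -1.945.
Then σ = (x₂ − x₁)/(z₂ − z₁) = (-0.689 − -4.93)/1.301 = 3.261.

μ = -1.945, σ = 3.261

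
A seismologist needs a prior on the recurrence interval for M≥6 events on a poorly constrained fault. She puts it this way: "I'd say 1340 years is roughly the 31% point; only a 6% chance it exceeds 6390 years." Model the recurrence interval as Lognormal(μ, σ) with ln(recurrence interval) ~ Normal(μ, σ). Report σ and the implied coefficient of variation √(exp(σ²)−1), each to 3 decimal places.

If T ~ Lognormal(μ,σ) then ln T ~ Normal(μ,σ), so the p-quantile of ln T is μ + z_p·σ.
ln(1340) = 7.2 and ln(6390) = 8.762; z_{0.31} = -0.4959, z_{0.94} = 1.555.
σ = (8.762 − 7.2)/(1.555 − (-0.4959)) = 0.762.
μ = 7.2 − (-0.4959)·0.762 = 7.578.
CV = √(exp(σ²)−1) = √(exp(0.5803)−1) = 0.887.

σ ≈ 0.762, CV ≈ 0.887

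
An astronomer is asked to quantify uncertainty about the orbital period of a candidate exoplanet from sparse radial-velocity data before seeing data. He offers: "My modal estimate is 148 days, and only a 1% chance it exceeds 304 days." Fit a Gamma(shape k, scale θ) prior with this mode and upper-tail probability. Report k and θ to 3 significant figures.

k ≈ 10.4, θ ≈ 15.7

Gamma(k,θ) with k>1 has mode (k−1)θ, so θ = 148/(k−1).
Need P(X < 304) = 0.99 with θ tied to k this way. Start at k = 2, θ = 148: P(X<304) ≈ 0.608.
Too low — raise k to concentrate. Iterating converges to k ≈ 10.4.
Then θ = 148/(10.4−1) ≈ 15.7.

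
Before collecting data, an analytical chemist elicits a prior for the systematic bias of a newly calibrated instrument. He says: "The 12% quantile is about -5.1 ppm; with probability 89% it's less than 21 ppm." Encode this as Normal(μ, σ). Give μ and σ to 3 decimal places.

μ = 7.670, σ = 10.868

The p-quantile of Normal(μ,σ) is μ + z_p·σ, with z_{0.12} = -1.175 and z_{0.89} = 1.227.
Eliminate σ: μ = (z₂·x₁ − z₁·x₂)/(z₂ − z₁) = (1.227·-5.1 − (-1.175)·21)/2.402 = 7.670.
Then σ = (x₂ − x₁)/(z₂ − z₁) = (21 − -5.1)/2.402 = 10.868.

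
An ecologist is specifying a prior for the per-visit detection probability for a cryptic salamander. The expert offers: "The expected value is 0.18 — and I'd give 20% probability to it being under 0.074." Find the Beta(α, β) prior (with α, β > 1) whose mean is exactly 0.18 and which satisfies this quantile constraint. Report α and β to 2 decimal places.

α ≈ 1.68, β ≈ 7.63

With mean 0.18 fixed, write α = 0.18s, β = 0.82s where s = α+β.
Need P(θ < 0.074) = 0.2 under Beta(0.18s, 0.82s). Normal approximation: (q−m)/√(m(1−m)/s) ≈ z_{0.2} = -0.842, so s ≈ 0.18·0.82·(-0.842)²/(0.074−0.18)² = 9.3.
At s = 9.3: P(θ<0.074) ≈ 0.200. Adjusting to match 0.2 gives s ≈ 9.31.
So α = 0.18·9.31 ≈ 1.68, β = 0.82·9.31 ≈ 7.63.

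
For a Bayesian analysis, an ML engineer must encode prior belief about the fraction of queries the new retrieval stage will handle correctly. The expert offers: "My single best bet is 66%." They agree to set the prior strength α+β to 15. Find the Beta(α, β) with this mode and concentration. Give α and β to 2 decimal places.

For α,β > 1 the Beta mode is (α−1)/(α+β−2). With α+β = 15, the mode is (α−1)/13.
Set (α−1)/13 = 0.66 → α = 1 + 0.66·13 = 9.58.
β = 15 − α = 5.42.

α = 9.58, β = 5.42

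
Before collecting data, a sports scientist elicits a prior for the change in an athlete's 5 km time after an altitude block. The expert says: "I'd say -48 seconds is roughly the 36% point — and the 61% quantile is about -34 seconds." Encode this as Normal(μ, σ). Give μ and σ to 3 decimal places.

The p-quantile of Normal(μ,σ) is μ + z_p·σ, with z_{0.36} = -0.3585 and z_{0.61} = 0.2793.
Eliminate σ: μ = (z₂·x₁ − z₁·x₂)/(z₂ − z₁) = (0.2793·-48 − (-0.3585)·-34)/0.6378 = -40.131.
Then σ = (x₂ − x₁)/(z₂ − z₁) = (-34 − -48)/0.6378 = 21.951.

μ = -40.131, σ = 21.951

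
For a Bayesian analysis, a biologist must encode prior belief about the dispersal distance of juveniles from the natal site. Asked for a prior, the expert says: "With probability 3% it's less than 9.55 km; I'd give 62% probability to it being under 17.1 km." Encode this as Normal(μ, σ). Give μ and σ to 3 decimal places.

The p-quantile of Normal(μ,σ) is μ + z_p·σ, with z_{0.03} = -1.881 and z_{0.62} = 0.3055.
Eliminate σ: μ = (z₂·x₁ − z₁·x₂)/(z₂ − z₁) = (0.3055·9.55 − (-1.881)·17.1)/2.186 = 16.045.
Then σ = (x₂ − x₁)/(z₂ − z₁) = (17.1 − 9.55)/2.186 = 3.453.

μ = 16.045, σ = 3.453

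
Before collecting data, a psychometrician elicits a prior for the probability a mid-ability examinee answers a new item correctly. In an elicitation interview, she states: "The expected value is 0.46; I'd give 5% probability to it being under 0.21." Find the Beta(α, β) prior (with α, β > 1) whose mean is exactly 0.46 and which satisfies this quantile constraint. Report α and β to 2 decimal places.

With mean 0.46 fixed, write α = 0.46s, β = 0.54s where s = α+β.
Need P(θ < 0.21) = 0.05 under Beta(0.46s, 0.54s). Normal approximation: (q−m)/√(m(1−m)/s) ≈ z_{0.05} = -1.64, so s ≈ 0.46·0.54·(-1.64)²/(0.21−0.46)² = 10.8.
At s = 10.8: P(θ<0.21) ≈ 0.038. Adjusting to match 0.05 gives s ≈ 9.37.
So α = 0.46·9.37 ≈ 4.31, β = 0.54·9.37 ≈ 5.06.

α ≈ 4.31, β ≈ 5.06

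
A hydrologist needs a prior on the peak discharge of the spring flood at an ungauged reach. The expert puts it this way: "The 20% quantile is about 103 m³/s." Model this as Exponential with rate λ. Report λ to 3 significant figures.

λ ≈ 0.00217

P(T < 103.0) = 1 − e^(−λ·103.0) = 0.2, so λ = −ln(1−0.2)/103.0 = −ln(0.8)/103.0 = 0.00217.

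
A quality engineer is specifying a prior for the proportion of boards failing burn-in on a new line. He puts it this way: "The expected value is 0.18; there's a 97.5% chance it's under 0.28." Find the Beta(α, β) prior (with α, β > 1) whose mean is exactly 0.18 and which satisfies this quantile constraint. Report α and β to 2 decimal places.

With mean 0.18 fixed, write α = 0.18s, β = 0.82s where s = α+β.
Need P(θ < 0.28) = 0.975 under Beta(0.18s, 0.82s). Normal approximation: (q−m)/√(m(1−m)/s) ≈ z_{0.975} = 1.96, so s ≈ 0.18·0.82·(1.96)²/(0.28−0.18)² = 56.7.
At s = 56.7: P(θ<0.28) ≈ 0.965. Adjusting to match 0.975 gives s ≈ 66.65.
So α = 0.18·66.65 ≈ 12.00, β = 0.82·66.65 ≈ 54.65.

α ≈ 12.00, β ≈ 54.65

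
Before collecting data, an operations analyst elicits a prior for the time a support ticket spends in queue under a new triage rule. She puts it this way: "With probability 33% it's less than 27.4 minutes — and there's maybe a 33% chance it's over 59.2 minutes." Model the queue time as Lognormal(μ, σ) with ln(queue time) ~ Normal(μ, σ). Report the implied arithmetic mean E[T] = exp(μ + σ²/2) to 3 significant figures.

If T ~ Lognormal(μ,σ) then ln T ~ Normal(μ,σ), so the p-quantile of ln T is μ + z_p·σ.
ln(27.4) = 3.311 and ln(59.2) = 4.081; z_{0.33} = -0.4399, z_{0.67} = 0.4399.
σ = (4.081 − 3.311)/(0.4399 − (-0.4399)) = 0.876.
μ = 3.311 − (-0.4399)·0.876 = 3.696.
E[T] = exp(μ + σ²/2) = exp(3.696 + 0.3833) = 59.1 minutes.

E[T] ≈ 59.1 minutes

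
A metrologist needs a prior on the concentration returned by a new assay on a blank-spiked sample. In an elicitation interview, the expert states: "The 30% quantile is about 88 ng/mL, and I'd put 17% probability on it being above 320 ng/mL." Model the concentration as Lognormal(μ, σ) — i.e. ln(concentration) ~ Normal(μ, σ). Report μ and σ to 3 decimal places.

If T ~ Lognormal(μ,σ) then ln T ~ Normal(μ,σ), so the p-quantile of ln T is μ + z_p·σ.
ln(88) = 4.477 and ln(320) = 5.768; z_{0.3} = -0.5244, z_{0.83} = 0.9542.
σ = (5.768 − 4.477)/(0.9542 − (-0.5244)) = 0.873.
μ = 4.477 − (-0.5244)·0.873 = 4.935.

μ ≈ 4.935, σ ≈ 0.873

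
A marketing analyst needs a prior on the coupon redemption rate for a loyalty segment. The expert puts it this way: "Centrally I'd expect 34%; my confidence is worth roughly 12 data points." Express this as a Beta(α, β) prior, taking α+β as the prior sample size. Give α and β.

α = 4.08, β = 7.92

Under the effective-sample-size interpretation, Beta(α, β) has prior mean α/(α+β) and prior sample size α+β.
So α+β = 12 and α/(α+β) = 0.34, giving α = 0.34·12 = 4.08 and β = 12 − 4.08 = 7.92.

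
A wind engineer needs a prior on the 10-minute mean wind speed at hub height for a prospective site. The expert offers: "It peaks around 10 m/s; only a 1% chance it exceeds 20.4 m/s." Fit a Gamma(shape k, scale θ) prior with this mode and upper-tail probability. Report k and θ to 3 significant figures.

k ≈ 10.6, θ ≈ 1.04

Gamma(k,θ) with k>1 has mode (k−1)θ, so θ = 10/(k−1).
Need P(X < 20.4) = 0.99 with θ tied to k this way. Start at k = 2, θ = 10: P(X<20.4) ≈ 0.605.
Too low — raise k to concentrate. Iterating converges to k ≈ 10.6.
Then θ = 10/(10.6−1) ≈ 1.04.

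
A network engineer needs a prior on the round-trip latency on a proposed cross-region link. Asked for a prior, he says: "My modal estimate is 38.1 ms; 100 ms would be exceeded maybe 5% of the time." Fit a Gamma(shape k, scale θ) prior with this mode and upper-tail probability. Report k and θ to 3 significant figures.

k ≈ 3.9, θ ≈ 13.1

Gamma(k,θ) with k>1 has mode (k−1)θ, so θ = 38.1/(k−1).
Need P(X < 100) = 0.95 with θ tied to k this way. Start at k = 2, θ = 38.1: P(X<100) ≈ 0.737.
Too low — raise k to concentrate. Iterating converges to k ≈ 3.9.
Then θ = 38.1/(3.9−1) ≈ 13.1.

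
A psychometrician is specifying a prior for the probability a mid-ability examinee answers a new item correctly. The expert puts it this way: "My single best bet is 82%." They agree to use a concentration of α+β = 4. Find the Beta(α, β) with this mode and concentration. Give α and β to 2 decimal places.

For α,β > 1 the Beta mode is (α−1)/(α+β−2). With α+β = 4, the mode is (α−1)/2.
Set (α−1)/2 = 0.82 → α = 1 + 0.82·2 = 2.64.
β = 4 − α = 1.36.

α = 2.64, β = 1.36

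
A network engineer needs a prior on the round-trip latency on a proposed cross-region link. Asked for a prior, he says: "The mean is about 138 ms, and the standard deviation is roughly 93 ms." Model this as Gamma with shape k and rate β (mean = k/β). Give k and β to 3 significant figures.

k ≈ 2.2, β ≈ 0.016

For Gamma(k, rate β): mean = k/β, variance = k/β², so CV = 1/√k.
CV = SD/mean = 93/138 = 0.6739, hence k = 1/CV² = 2.2.
Then β = k/mean = 2.2/138 = 0.016.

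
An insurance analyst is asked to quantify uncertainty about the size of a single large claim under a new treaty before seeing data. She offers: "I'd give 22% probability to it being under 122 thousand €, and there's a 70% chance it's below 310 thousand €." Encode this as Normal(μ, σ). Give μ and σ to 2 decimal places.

For Normal(μ,σ), the p-quantile is μ + z_p·σ. Here z_{0.22} = -0.7722, z_{0.7} = 0.5244.
So 122 = μ − 0.7722σ and 310 = μ + 0.5244σ.
Subtracting: σ = (310 − 122)/(0.5244 − (-0.7722)) = 145.00.
Then μ = 122 − (-0.7722)·145.00 = 233.96.

μ = 233.96, σ = 145.00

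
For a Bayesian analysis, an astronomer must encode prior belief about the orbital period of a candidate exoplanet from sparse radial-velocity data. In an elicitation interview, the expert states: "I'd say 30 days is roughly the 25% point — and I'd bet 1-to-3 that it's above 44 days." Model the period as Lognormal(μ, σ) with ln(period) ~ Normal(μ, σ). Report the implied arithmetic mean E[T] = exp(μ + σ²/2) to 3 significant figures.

E[T] ≈ 37.8 days

If T ~ Lognormal(μ,σ) then ln T ~ Normal(μ,σ), so the p-quantile of ln T is μ + z_p·σ.
ln(30) = 3.401 and ln(44) = 3.784; z_{0.25} = -0.6745, z_{0.75} = 0.6745.
σ = (3.784 − 3.401)/(0.6745 − (-0.6745)) = 0.284.
μ = 3.401 − (-0.6745)·0.284 = 3.593.
E[T] = exp(μ + σ²/2) = exp(3.593 + 0.0403) = 37.8 days.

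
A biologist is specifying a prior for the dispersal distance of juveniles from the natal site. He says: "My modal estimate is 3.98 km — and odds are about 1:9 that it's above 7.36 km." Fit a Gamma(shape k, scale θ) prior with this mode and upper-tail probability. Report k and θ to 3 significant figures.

k ≈ 6.05, θ ≈ 0.788

Gamma(k,θ) with k>1 has mode (k−1)θ, so θ = 3.98/(k−1).
Need P(X < 7.36) = 0.9 with θ tied to k this way. Start at k = 2, θ = 3.98: P(X<7.36) ≈ 0.552.
Too low — raise k to concentrate. Iterating converges to k ≈ 6.05.
Then θ = 3.98/(6.05−1) ≈ 0.788.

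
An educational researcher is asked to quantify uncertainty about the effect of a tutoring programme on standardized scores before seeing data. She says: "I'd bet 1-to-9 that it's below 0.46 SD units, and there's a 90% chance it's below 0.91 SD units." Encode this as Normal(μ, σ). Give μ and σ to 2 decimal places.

μ = 0.69, σ = 0.18

The p-quantile of Normal(μ,σ) is μ + z_p·σ, with z_{0.1} = -1.282 and z_{0.9} = 1.282.
Eliminate σ: μ = (z₂·x₁ − z₁·x₂)/(z₂ − z₁) = (1.282·0.46 − (-1.282)·0.91)/2.563 = 0.69.
Then σ = (x₂ − x₁)/(z₂ − z₁) = (0.91 − 0.46)/2.563 = 0.18.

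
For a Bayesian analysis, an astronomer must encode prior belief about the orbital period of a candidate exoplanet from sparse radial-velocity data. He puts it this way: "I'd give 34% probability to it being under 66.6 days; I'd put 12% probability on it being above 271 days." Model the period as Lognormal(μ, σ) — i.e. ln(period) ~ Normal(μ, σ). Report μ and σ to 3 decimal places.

μ ≈ 4.563, σ ≈ 0.884

If T ~ Lognormal(μ,σ) then ln T ~ Normal(μ,σ), so the p-quantile of ln T is μ + z_p·σ.
ln(66.6) = 4.199 and ln(271) = 5.602; z_{0.34} = -0.4125, z_{0.88} = 1.175.
σ = (5.602 − 4.199)/(1.175 − (-0.4125)) = 0.884.
μ = 4.199 − (-0.4125)·0.884 = 4.563.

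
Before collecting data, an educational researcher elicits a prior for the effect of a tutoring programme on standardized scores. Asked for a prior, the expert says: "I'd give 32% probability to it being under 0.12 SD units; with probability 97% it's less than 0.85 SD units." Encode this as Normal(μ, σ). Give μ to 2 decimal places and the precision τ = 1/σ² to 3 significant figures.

The p-quantile of Normal(μ,σ) is μ + z_p·σ, with z_{0.32} = -0.4677 and z_{0.97} = 1.881.
Eliminate σ: μ = (z₂·x₁ − z₁·x₂)/(z₂ − z₁) = (1.881·0.12 − (-0.4677)·0.85)/2.348 = 0.27.
Then σ = (x₂ − x₁)/(z₂ − z₁) = (0.85 − 0.12)/2.348 = 0.31.
Precision τ = 1/σ² = 1/0.3108² = 10.3.

μ = 0.27, τ = 10.3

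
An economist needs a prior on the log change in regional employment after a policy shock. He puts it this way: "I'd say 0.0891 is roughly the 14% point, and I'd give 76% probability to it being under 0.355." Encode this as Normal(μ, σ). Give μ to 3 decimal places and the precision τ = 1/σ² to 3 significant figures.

μ = 0.250, τ = 45.1

For Normal(μ,σ), the p-quantile is μ + z_p·σ. Here z_{0.14} = -1.08, z_{0.76} = 0.7063.
So 0.0891 = μ − 1.08σ and 0.355 = μ + 0.7063σ.
Subtracting: σ = (0.355 − 0.0891)/(0.7063 − (-1.08)) = 0.149.
Then μ = 0.0891 − (-1.08)·0.149 = 0.250.
Precision τ = 1/σ² = 1/0.1488² = 45.1.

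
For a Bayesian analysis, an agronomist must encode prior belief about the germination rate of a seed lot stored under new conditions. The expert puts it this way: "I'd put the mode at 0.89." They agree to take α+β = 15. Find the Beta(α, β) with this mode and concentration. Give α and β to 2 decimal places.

For α,β > 1 the Beta mode is (α−1)/(α+β−2). With α+β = 15, the mode is (α−1)/13.
Set (α−1)/13 = 0.89 → α = 1 + 0.89·13 = 12.57.
β = 15 − α = 2.43.

α = 12.57, β = 2.43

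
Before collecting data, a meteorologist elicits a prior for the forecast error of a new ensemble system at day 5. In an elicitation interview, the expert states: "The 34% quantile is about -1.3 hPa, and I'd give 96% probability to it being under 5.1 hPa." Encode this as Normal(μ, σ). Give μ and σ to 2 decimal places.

The p-quantile of Normal(μ,σ) is μ + z_p·σ, with z_{0.34} = -0.4125 and z_{0.96} = 1.751.
Eliminate σ: μ = (z₂·x₁ − z₁·x₂)/(z₂ − z₁) = (1.751·-1.3 − (-0.4125)·5.1)/2.163 = -0.08.
Then σ = (x₂ − x₁)/(z₂ − z₁) = (5.1 − -1.3)/2.163 = 2.96.

μ = -0.08, σ = 2.96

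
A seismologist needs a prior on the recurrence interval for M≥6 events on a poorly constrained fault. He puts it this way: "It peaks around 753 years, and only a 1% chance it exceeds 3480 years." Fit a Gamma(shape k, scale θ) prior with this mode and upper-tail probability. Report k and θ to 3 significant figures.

k ≈ 2.71, θ ≈ 440

Gamma(k,θ) with k>1 has mode (k−1)θ, so θ = 753/(k−1).
Need P(X < 3480) = 0.99 with θ tied to k this way. Start at k = 2, θ = 753: P(X<3480) ≈ 0.945.
Too low — raise k to concentrate. Iterating converges to k ≈ 2.71.
Then θ = 753/(2.71−1) ≈ 440.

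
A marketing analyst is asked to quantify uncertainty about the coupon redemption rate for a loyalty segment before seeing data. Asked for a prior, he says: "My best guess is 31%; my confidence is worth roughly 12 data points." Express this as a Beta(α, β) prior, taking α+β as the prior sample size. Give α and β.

α = 3.72, β = 8.28

Under the effective-sample-size interpretation, Beta(α, β) has prior mean α/(α+β) and prior sample size α+β.
So α+β = 12 and α/(α+β) = 0.31, giving α = 0.31·12 = 3.72 and β = 12 − 3.72 = 8.28.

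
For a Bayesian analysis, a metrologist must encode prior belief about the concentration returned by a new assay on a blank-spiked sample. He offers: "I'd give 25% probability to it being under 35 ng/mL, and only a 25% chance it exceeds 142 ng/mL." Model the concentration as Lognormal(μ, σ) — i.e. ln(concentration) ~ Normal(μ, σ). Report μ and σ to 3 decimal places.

μ ≈ 4.256, σ ≈ 1.038

If T ~ Lognormal(μ,σ) then ln T ~ Normal(μ,σ), so the p-quantile of ln T is μ + z_p·σ.
ln(35) = 3.555 and ln(142) = 4.956; z_{0.25} = -0.6745, z_{0.75} = 0.6745.
σ = (4.956 − 3.555)/(0.6745 − (-0.6745)) = 1.038.
μ = 3.555 − (-0.6745)·1.038 = 4.256.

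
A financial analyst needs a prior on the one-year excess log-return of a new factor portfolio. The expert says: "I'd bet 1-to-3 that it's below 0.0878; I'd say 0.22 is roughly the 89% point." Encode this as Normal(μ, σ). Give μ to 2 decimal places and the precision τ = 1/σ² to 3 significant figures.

The p-quantile of Normal(μ,σ) is μ + z_p·σ, with z_{0.25} = -0.6745 and z_{0.89} = 1.227.
Eliminate σ: μ = (z₂·x₁ − z₁·x₂)/(z₂ − z₁) = (1.227·0.0878 − (-0.6745)·0.22)/1.901 = 0.13.
Then σ = (x₂ − x₁)/(z₂ − z₁) = (0.22 − 0.0878)/1.901 = 0.07.
Precision τ = 1/σ² = 1/0.06954² = 207.

μ = 0.13, τ = 207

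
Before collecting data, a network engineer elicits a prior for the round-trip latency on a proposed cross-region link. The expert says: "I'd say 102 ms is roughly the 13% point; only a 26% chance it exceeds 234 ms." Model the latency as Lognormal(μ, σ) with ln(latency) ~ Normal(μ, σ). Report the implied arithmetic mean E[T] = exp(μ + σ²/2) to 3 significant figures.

If T ~ Lognormal(μ,σ) then ln T ~ Normal(μ,σ), so the p-quantile of ln T is μ + z_p·σ.
ln(102) = 4.625 and ln(234) = 5.455; z_{0.13} = -1.126, z_{0.74} = 0.6433.
σ = (5.455 − 4.625)/(0.6433 − (-1.126)) = 0.469.
μ = 4.625 − (-1.126)·0.469 = 5.153.
E[T] = exp(μ + σ²/2) = exp(5.153 + 0.1101) = 193 ms.

E[T] ≈ 193 ms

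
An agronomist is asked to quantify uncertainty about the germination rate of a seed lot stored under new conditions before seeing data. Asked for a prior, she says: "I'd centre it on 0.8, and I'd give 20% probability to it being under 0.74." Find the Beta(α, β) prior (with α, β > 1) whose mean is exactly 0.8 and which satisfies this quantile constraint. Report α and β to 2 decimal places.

With mean 0.8 fixed, write α = 0.8s, β = 0.2s where s = α+β.
Need P(θ < 0.74) = 0.2 under Beta(0.8s, 0.2s). Normal approximation: (q−m)/√(m(1−m)/s) ≈ z_{0.2} = -0.842, so s ≈ 0.8·0.2·(-0.842)²/(0.74−0.8)² = 31.5.
At s = 31.5: P(θ<0.74) ≈ 0.192. Adjusting to match 0.2 gives s ≈ 28.89.
So α = 0.8·28.89 ≈ 23.11, β = 0.2·28.89 ≈ 5.78.

α ≈ 23.11, β ≈ 5.78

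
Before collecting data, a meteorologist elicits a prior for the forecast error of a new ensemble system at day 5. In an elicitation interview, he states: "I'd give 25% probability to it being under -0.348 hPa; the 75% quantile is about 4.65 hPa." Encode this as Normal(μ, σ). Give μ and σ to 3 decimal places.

For Normal(μ,σ), the p-quantile is μ + z_p·σ. Here z_{0.25} = -0.6745, z_{0.75} = 0.6745.
So -0.348 = μ − 0.6745σ and 4.65 = μ + 0.6745σ.
Subtracting: σ = (4.65 − -0.348)/(0.6745 − (-0.6745)) = 3.705.
Then μ = -0.348 − (-0.6745)·3.705 = 2.151.

μ = 2.151, σ = 3.705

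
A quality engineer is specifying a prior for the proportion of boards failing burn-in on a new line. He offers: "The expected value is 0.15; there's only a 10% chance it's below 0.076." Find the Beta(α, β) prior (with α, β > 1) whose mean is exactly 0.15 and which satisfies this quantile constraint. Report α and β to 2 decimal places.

α ≈ 4.82, β ≈ 27.32

With mean 0.15 fixed, write α = 0.15s, β = 0.85s where s = α+β.
Need P(θ < 0.076) = 0.1 under Beta(0.15s, 0.85s). Normal approximation: (q−m)/√(m(1−m)/s) ≈ z_{0.1} = -1.28, so s ≈ 0.15·0.85·(-1.28)²/(0.076−0.15)² = 38.2.
At s = 38.2: P(θ<0.076) ≈ 0.078. Adjusting to match 0.1 gives s ≈ 32.14.
So α = 0.15·32.14 ≈ 4.82, β = 0.85·32.14 ≈ 27.32.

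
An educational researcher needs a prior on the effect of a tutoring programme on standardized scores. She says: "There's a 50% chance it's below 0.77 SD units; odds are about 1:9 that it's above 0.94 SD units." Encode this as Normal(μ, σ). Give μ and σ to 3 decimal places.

For Normal(μ,σ), the p-quantile is μ + z_p·σ. Here z_{0.5} = 0, z_{0.9} = 1.282.
So 0.77 = μ + 0σ and 0.94 = μ + 1.282σ.
Subtracting: σ = (0.94 − 0.77)/(1.282 − (0)) = 0.133.
Then μ = 0.77 − (0)·0.133 = 0.770.

μ = 0.770, σ = 0.133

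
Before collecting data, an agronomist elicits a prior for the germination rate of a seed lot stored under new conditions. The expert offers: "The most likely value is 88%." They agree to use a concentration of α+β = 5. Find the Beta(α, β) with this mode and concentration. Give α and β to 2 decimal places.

α = 3.64, β = 1.36

For α,β > 1 the Beta mode is (α−1)/(α+β−2). With α+β = 5, the mode is (α−1)/3.
Set (α−1)/3 = 0.88 → α = 1 + 0.88·3 = 3.64.
β = 5 − α = 1.36.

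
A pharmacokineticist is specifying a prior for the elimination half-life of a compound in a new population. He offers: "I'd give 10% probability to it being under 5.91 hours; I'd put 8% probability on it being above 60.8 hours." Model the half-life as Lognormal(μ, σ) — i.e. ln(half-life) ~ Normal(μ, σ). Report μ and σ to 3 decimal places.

If T ~ Lognormal(μ,σ) then ln T ~ Normal(μ,σ), so the p-quantile of ln T is μ + z_p·σ.
ln(5.91) = 1.777 and ln(60.8) = 4.108; z_{0.1} = -1.282, z_{0.92} = 1.405.
σ = (4.108 − 1.777)/(1.405 − (-1.282)) = 0.868.
μ = 1.777 − (-1.282)·0.868 = 2.889.

μ ≈ 2.889, σ ≈ 0.868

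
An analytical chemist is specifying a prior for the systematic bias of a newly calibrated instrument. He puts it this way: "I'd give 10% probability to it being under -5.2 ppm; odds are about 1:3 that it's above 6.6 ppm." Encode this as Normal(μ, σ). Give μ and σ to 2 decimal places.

For Normal(μ,σ), the p-quantile is μ + z_p·σ. Here z_{0.1} = -1.282, z_{0.75} = 0.6745.
So -5.2 = μ − 1.282σ and 6.6 = μ + 0.6745σ.
Subtracting: σ = (6.6 − -5.2)/(0.6745 − (-1.282)) = 6.03.
Then μ = -5.2 − (-1.282)·6.03 = 2.53.

μ = 2.53, σ = 6.03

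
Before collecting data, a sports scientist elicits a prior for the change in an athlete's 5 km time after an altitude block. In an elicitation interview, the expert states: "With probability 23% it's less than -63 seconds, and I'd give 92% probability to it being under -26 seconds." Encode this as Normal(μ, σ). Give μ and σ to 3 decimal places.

μ = -50.249, σ = 17.258

For Normal(μ,σ), the p-quantile is μ + z_p·σ. Here z_{0.23} = -0.7388, z_{0.92} = 1.405.
So -63 = μ − 0.7388σ and -26 = μ + 1.405σ.
Subtracting: σ = (-26 − -63)/(1.405 − (-0.7388)) = 17.258.
Then μ = -63 − (-0.7388)·17.258 = -50.249.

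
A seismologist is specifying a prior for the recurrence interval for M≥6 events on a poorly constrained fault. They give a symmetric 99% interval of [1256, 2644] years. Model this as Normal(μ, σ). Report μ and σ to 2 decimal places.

A symmetric 99% interval runs μ ± z·σ with z = 2.576.
Half-width = 694, so σ = 694/2.576 = 269.43.
μ is the interval midpoint, 1950.00.

μ = 1950.00, σ = 269.43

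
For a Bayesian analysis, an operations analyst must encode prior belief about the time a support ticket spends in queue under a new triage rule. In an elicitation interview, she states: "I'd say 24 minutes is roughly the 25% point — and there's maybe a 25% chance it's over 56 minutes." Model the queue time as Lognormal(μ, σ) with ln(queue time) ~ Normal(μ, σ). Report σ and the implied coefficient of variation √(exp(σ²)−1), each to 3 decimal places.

If T ~ Lognormal(μ,σ) then ln T ~ Normal(μ,σ), so the p-quantile of ln T is μ + z_p·σ.
ln(24) = 3.178 and ln(56) = 4.025; z_{0.25} = -0.6745, z_{0.75} = 0.6745.
σ = (4.025 − 3.178)/(0.6745 − (-0.6745)) = 0.628.
μ = 3.178 − (-0.6745)·0.628 = 3.602.
CV = √(exp(σ²)−1) = √(exp(0.3945)−1) = 0.695.

σ ≈ 0.628, CV ≈ 0.695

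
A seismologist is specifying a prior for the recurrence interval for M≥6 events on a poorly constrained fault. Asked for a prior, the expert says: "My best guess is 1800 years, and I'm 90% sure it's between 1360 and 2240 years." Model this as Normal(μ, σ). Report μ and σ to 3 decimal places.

A symmetric 90% interval runs μ ± z·σ with z = 1.645.
Half-width = 440, so σ = 440/1.645 = 267.501.
μ is the stated best guess, 1800.000.

μ = 1800.000, σ = 267.501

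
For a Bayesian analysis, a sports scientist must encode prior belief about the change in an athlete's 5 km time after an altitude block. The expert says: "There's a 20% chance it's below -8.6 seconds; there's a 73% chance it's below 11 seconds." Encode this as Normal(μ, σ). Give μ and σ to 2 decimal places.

For Normal(μ,σ), the p-quantile is μ + z_p·σ. Here z_{0.2} = -0.8416, z_{0.73} = 0.6128.
So -8.6 = μ − 0.8416σ and 11 = μ + 0.6128σ.
Subtracting: σ = (11 − -8.6)/(0.6128 − (-0.8416)) = 13.48.
Then μ = -8.6 − (-0.8416)·13.48 = 2.74.

μ = 2.74, σ = 13.48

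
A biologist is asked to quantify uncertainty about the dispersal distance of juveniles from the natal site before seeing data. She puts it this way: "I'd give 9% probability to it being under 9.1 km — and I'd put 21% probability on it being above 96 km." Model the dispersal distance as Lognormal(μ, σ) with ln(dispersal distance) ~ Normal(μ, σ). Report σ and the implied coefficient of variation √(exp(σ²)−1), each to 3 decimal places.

If T ~ Lognormal(μ,σ) then ln T ~ Normal(μ,σ), so the p-quantile of ln T is μ + z_p·σ.
ln(9.1) = 2.208 and ln(96) = 4.564; z_{0.09} = -1.341, z_{0.79} = 0.8064.
σ = (4.564 − 2.208)/(0.8064 − (-1.341)) = 1.097.
μ = 2.208 − (-1.341)·1.097 = 3.679.
CV = √(exp(σ²)−1) = √(exp(1.2040)−1) = 1.528.

σ ≈ 1.097, CV ≈ 1.528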